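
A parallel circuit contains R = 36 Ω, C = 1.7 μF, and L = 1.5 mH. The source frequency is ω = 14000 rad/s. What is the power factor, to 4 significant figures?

X_L = ωL = 21.00 Ω
X_C = 1/(ωC) = 42.02 Ω
Parallel: admittances add. Y = 1/R + 1/(jωL) + jωC
Y = (0.02778 − j0.02382) S
|Y| = 0.03659 S → |Z| = 1/|Y| = 27.33 Ω, ∠Z = −∠Y = 40.61°
cos φ = cos(40.61°) = 0.7591

0.7591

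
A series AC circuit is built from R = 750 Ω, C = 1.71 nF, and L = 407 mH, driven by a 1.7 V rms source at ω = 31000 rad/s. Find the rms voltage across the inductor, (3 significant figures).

3.41 V

X_L = ωL = 12600 Ω
X_C = 1/(ωC) = 18900 Ω
Net reactance X = X_L − X_C = -6250 Ω
Z = 750 − j6250 Ω
|Z| = √(750² + 6250²) = 6290 Ω
I = V/|Z| = 270 μA
V_L = I·|Z_L| = 0.000270 × 12600 = 3.41 V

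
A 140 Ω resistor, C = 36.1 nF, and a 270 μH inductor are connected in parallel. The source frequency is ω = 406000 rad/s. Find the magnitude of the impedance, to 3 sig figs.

X_L = ωL = 110 Ω
X_C = 1/(ωC) = 68.2 Ω
Parallel: admittances add. Y = 1/R + 1/(jωL) + jωC
Y = (0.00714 + j0.00553) S
|Y| = 0.00904 S → |Z| = 1/|Y| = 111 Ω, ∠Z = −∠Y = -37.8°

111 Ω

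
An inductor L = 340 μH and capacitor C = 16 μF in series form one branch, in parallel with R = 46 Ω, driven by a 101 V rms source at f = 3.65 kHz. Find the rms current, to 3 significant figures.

ω = 2πf = 22930 rad/s
X_L = ωL = 7.80 Ω
X_C = 1/(ωC) = 2.73 Ω
Branch 1: Z₁ = R = 46.0 Ω
Branch 2 (series LC): Z₂ = j(X_L − X_C) = j5.07 Ω
Parallel: Z = Z₁Z₂/(Z₁+Z₂), |Z| = 5.04 Ω, ∠Z = 83.7°
I = V/|Z| = 101/5.04 = 20.0 A

20.0 A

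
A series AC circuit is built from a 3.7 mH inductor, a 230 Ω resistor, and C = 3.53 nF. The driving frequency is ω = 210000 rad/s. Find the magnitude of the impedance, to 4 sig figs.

616.5 Ω

X_L = ωL = 777.0 Ω
X_C = 1/(ωC) = 1349 Ω
Net reactance X = X_L − X_C = -572.0 Ω
Z = 230.0 − j572.0 Ω
|Z| = √(230.0² + 572.0²) = 616.5 Ω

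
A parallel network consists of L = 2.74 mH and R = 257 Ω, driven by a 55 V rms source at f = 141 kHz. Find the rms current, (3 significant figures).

ω = 2πf = 885900 rad/s
X_L = ωL = 2430 Ω
Parallel: admittances add. Y = 1/R + 1/(jωL)
Y = (0.00389 − j0.000412) S
|Y| = 0.00391 S → |Z| = 1/|Y| = 256 Ω, ∠Z = −∠Y = 6.04°
I = V/|Z| = 55/256 = 215 mA

215 mA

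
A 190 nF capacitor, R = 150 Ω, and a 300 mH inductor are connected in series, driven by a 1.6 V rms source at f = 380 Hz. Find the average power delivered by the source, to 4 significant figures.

171.7 μW

ω = 2πf = 2388 rad/s
X_L = ωL = 716.3 Ω
X_C = 1/(ωC) = 2204 Ω
Net reactance X = X_L − X_C = -1488 Ω
Z = 150.0 − j1488 Ω
|Z| = √(150.0² + 1488²) = 1496 Ω
∠Z = arctan(-1488/150.0) = -84.24°
I = V/|Z| = 1.070 mA
P = VI cos φ = 1.6 × 0.001070 × cos(-84.24°) = 171.7 μW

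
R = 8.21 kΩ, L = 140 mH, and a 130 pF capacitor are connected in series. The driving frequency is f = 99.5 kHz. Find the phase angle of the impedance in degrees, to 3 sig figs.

83.8°

ω = 2πf = 625200 rad/s
X_L = ωL = 87500 Ω
X_C = 1/(ωC) = 12300 Ω
Net reactance X = X_L − X_C = 75200 Ω
Z = 8210 + j75200 Ω
|Z| = √(8210² + 75200²) = 75700 Ω
∠Z = arctan(75200/8210) = 83.8°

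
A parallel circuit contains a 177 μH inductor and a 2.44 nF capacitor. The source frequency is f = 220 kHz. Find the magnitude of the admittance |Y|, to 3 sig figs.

714 μS

ω = 2πf = 1.382e+06 rad/s
X_L = ωL = 245 Ω
X_C = 1/(ωC) = 296 Ω
Parallel: admittances add. Y = 1/(jωL) + jωC
Y = (0 − j0.000714) S
|Y| = 0.000714 S → |Z| = 1/|Y| = 1400 Ω, ∠Z = −∠Y = 90.0°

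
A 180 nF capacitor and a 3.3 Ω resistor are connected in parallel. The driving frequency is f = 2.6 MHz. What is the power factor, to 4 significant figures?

ω = 2πf = 1.634e+07 rad/s
X_C = 1/(ωC) = 0.3401 Ω
Parallel: admittances add. Y = 1/R + jωC
Y = (0.3030 + j2.941) S
|Y| = 2.956 S → |Z| = 1/|Y| = 0.3383 Ω, ∠Z = −∠Y = -84.12°
cos φ = cos(-84.12°) = 0.1025

0.1025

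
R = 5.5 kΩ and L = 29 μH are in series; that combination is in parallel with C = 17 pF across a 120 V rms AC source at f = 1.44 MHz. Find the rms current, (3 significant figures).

27.9 mA

ω = 2πf = 9.048e+06 rad/s
X_L = ωL = 262 Ω
X_C = 1/(ωC) = 6500 Ω
Branch 1 (R+jX_L): Z₁ = 5500 + j262 Ω, |Z₁| = 5510 Ω
Branch 2 (−jX_C): Z₂ = −j6500 Ω
Parallel: Z = Z₁Z₂/(Z₁+Z₂), |Z| = 4300 Ω, ∠Z = -38.7°
I = V/|Z| = 120/4300 = 27.9 mA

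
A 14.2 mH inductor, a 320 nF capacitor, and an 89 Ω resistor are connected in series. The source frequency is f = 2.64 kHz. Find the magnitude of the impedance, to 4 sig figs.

ω = 2πf = 16590 rad/s
X_L = ωL = 235.5 Ω
X_C = 1/(ωC) = 188.4 Ω
Net reactance X = X_L − X_C = 47.15 Ω
Z = 89.00 + j47.15 Ω
|Z| = √(89.00² + 47.15²) = 100.7 Ω

100.7 Ω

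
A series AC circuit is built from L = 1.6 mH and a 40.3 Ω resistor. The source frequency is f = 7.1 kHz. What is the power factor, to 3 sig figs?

ω = 2πf = 44610 rad/s
X_L = ωL = 71.4 Ω
Z = 40.3 + j71.4 Ω
|Z| = √(40.3² + 71.4²) = 82.0 Ω
∠Z = arctan(71.4/40.3) = 60.6°
cos φ = cos(60.6°) = 0.492

0.492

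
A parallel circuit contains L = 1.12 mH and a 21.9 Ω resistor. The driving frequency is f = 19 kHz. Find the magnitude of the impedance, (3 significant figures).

ω = 2πf = 119400 rad/s
X_L = ωL = 134 Ω
Parallel: admittances add. Y = 1/R + 1/(jωL)
Y = (0.0457 − j0.00748) S
|Y| = 0.0463 S → |Z| = 1/|Y| = 21.6 Ω, ∠Z = −∠Y = 9.30°

21.6 Ω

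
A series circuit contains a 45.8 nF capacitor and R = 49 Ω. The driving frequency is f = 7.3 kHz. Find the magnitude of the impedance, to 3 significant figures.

ω = 2πf = 45870 rad/s
X_C = 1/(ωC) = 476 Ω
Z = 49.0 − j476 Ω
|Z| = √(49.0² + 476²) = 479 Ω

479 Ω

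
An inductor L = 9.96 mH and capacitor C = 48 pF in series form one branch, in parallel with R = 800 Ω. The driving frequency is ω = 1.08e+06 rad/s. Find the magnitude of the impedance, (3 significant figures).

797 Ω

X_L = ωL = 10800 Ω
X_C = 1/(ωC) = 19300 Ω
Branch 1: Z₁ = R = 800 Ω
Branch 2 (series LC): Z₂ = j(X_L − X_C) = −j8530 Ω
Parallel: Z = Z₁Z₂/(Z₁+Z₂), |Z| = 797 Ω, ∠Z = -5.36°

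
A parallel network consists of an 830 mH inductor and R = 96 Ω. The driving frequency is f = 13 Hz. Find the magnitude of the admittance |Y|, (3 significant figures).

18.1 mS

ω = 2πf = 81.68 rad/s
X_L = ωL = 67.8 Ω
Parallel: admittances add. Y = 1/R + 1/(jωL)
Y = (0.0104 − j0.0148) S
|Y| = 0.0181 S → |Z| = 1/|Y| = 55.4 Ω, ∠Z = −∠Y = 54.8°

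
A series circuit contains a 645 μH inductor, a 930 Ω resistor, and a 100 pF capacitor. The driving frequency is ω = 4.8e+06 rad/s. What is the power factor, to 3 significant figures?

X_L = ωL = 3100 Ω
X_C = 1/(ωC) = 2080 Ω
Net reactance X = X_L − X_C = 1010 Ω
Z = 930 + j1010 Ω
|Z| = √(930² + 1010²) = 1370 Ω
∠Z = arctan(1010/930) = 47.4°
cos φ = cos(47.4°) = 0.676

0.676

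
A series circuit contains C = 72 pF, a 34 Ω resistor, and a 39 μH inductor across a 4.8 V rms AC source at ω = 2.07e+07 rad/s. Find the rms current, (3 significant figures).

34.2 mA

X_L = ωL = 807 Ω
X_C = 1/(ωC) = 671 Ω
Net reactance X = X_L − X_C = 136 Ω
Z = 34.0 + j136 Ω
|Z| = √(34.0² + 136²) = 141 Ω
I = V/|Z| = 4.8/141 = 34.2 mA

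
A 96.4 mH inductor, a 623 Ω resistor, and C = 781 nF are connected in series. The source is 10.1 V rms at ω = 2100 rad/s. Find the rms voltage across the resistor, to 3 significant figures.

8.45 V

X_L = ωL = 202 Ω
X_C = 1/(ωC) = 610 Ω
Net reactance X = X_L − X_C = -407 Ω
Z = 623 − j407 Ω
|Z| = √(623² + 407²) = 744 Ω
I = V/|Z| = 13.6 mA
V_R = I·|Z_R| = 0.0136 × 623 = 8.45 V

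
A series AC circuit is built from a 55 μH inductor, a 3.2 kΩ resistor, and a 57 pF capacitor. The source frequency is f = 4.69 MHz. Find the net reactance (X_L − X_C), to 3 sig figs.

ω = 2πf = 2.947e+07 rad/s
X_L = ωL = 1620 Ω
X_C = 1/(ωC) = 595 Ω
X = 1620 − 595 = 1030 Ω

1030 Ω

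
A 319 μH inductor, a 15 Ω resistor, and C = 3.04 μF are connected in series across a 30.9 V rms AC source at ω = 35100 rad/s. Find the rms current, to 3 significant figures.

2.04 A

X_L = ωL = 11.2 Ω
X_C = 1/(ωC) = 9.37 Ω
Net reactance X = X_L − X_C = 1.83 Ω
Z = 15.0 + j1.83 Ω
|Z| = √(15.0² + 1.83²) = 15.1 Ω
I = V/|Z| = 30.9/15.1 = 2.04 A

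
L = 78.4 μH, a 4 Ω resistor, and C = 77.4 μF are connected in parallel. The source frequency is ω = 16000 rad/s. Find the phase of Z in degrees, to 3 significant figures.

X_L = ωL = 1.25 Ω
X_C = 1/(ωC) = 0.807 Ω
Parallel: admittances add. Y = 1/R + 1/(jωL) + jωC
Y = (0.250 + j0.441) S
|Y| = 0.507 S → |Z| = 1/|Y| = 1.97 Ω, ∠Z = −∠Y = -60.5°

-60.5°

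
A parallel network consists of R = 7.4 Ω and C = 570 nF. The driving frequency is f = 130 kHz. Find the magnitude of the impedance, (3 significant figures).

2.06 Ω

ω = 2πf = 816800 rad/s
X_C = 1/(ωC) = 2.15 Ω
Parallel: admittances add. Y = 1/R + jωC
Y = (0.135 + j0.466) S
|Y| = 0.485 S → |Z| = 1/|Y| = 2.06 Ω, ∠Z = −∠Y = -73.8°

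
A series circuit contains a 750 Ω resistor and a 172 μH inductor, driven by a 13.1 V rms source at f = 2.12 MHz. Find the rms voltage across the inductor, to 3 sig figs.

12.4 V

ω = 2πf = 1.332e+07 rad/s
X_L = ωL = 2290 Ω
Z = 750 + j2290 Ω
|Z| = √(750² + 2290²) = 2410 Ω
I = V/|Z| = 5.43 mA
V_L = I·|Z_L| = 0.00543 × 2290 = 12.4 V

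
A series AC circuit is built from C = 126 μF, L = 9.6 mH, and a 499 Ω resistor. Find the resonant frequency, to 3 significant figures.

145 Hz

ω₀ = 1/√(LC) = 1/√(0.0096 × 0.000126) = 909.2 rad/s
f₀ = ω₀/(2π) = 145 Hz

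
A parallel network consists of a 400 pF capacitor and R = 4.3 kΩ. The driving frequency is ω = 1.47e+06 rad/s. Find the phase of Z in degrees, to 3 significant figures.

-68.4°

X_C = 1/(ωC) = 1700 Ω
Parallel: admittances add. Y = 1/R + jωC
Y = (0.000233 + j0.000588) S
|Y| = 0.000632 S → |Z| = 1/|Y| = 1580 Ω, ∠Z = −∠Y = -68.4°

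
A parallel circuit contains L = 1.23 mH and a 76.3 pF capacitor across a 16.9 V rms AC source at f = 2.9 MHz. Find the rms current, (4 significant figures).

ω = 2πf = 1.822e+07 rad/s
X_L = ωL = 22410 Ω
X_C = 1/(ωC) = 719.3 Ω
Parallel: admittances add. Y = 1/(jωL) + jωC
Y = (0 + j0.001346) S
|Y| = 0.001346 S → |Z| = 1/|Y| = 743.1 Ω, ∠Z = −∠Y = -90.00°
I = V/|Z| = 16.9/743.1 = 22.74 mA

22.74 mA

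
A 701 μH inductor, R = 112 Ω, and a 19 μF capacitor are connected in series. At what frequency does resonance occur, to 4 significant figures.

ω₀ = 1/√(LC) = 1/√(0.000701 × 1.9e-05) = 8665 rad/s
f₀ = ω₀/(2π) = 1.379 kHz

1.379 kHz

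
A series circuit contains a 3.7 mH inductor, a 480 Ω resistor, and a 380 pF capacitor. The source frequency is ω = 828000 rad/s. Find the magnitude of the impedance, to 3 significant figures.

493 Ω

X_L = ωL = 3060 Ω
X_C = 1/(ωC) = 3180 Ω
Net reactance X = X_L − X_C = -115 Ω
Z = 480 − j115 Ω
|Z| = √(480² + 115²) = 493 Ω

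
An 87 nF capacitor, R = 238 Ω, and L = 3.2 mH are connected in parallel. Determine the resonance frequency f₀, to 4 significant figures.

ω₀ = 1/√(LC) = 1/√(0.0032 × 8.7e-08) = 59930 rad/s
f₀ = ω₀/(2π) = 9.539 kHz

9.539 kHz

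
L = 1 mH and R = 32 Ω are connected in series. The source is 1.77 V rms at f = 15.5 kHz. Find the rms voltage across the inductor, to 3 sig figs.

ω = 2πf = 97390 rad/s
X_L = ωL = 97.4 Ω
Z = 32.0 + j97.4 Ω
|Z| = √(32.0² + 97.4²) = 103 Ω
I = V/|Z| = 17.3 mA
V_L = I·|Z_L| = 0.0173 × 97.4 = 1.68 V

1.68 V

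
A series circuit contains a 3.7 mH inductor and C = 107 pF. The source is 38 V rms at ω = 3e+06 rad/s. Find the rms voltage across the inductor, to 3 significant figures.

X_L = ωL = 11100 Ω
X_C = 1/(ωC) = 3120 Ω
Net reactance X = X_L − X_C = 7980 Ω
Z = j7980 Ω
|Z| = √(0² + 7980²) = 7980 Ω
I = V/|Z| = 4.76 mA
V_L = I·|Z_L| = 0.00476 × 11100 = 52.8 V

52.8 V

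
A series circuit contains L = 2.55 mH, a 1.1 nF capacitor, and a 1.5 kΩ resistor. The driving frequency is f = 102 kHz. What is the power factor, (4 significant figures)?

ω = 2πf = 640900 rad/s
X_L = ωL = 1634 Ω
X_C = 1/(ωC) = 1418 Ω
Net reactance X = X_L − X_C = 215.8 Ω
Z = 1500 + j215.8 Ω
|Z| = √(1500² + 215.8²) = 1515 Ω
∠Z = arctan(215.8/1500) = 8.185°
cos φ = cos(8.185°) = 0.9898

0.9898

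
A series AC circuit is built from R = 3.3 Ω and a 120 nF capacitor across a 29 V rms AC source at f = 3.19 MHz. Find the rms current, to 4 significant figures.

8.719 A

ω = 2πf = 2.004e+07 rad/s
X_C = 1/(ωC) = 0.4158 Ω
Z = 3.300 − j0.4158 Ω
|Z| = √(3.300² + 0.4158²) = 3.326 Ω
I = V/|Z| = 29/3.326 = 8.719 A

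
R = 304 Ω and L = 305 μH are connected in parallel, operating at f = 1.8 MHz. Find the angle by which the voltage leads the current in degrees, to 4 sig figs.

ω = 2πf = 1.131e+07 rad/s
X_L = ωL = 3449 Ω
Parallel: admittances add. Y = 1/R + 1/(jωL)
Y = (0.003289 − j0.0002899) S
|Y| = 0.003302 S → |Z| = 1/|Y| = 302.8 Ω, ∠Z = −∠Y = 5.036°

5.036°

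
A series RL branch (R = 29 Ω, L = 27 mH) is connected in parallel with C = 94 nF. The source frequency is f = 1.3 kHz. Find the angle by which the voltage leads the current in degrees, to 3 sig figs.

81.0°

ω = 2πf = 8168 rad/s
X_L = ωL = 221 Ω
X_C = 1/(ωC) = 1300 Ω
Branch 1 (R+jX_L): Z₁ = 29.0 + j221 Ω, |Z₁| = 222 Ω
Branch 2 (−jX_C): Z₂ = −j1300 Ω
Parallel: Z = Z₁Z₂/(Z₁+Z₂), |Z| = 268 Ω, ∠Z = 81.0°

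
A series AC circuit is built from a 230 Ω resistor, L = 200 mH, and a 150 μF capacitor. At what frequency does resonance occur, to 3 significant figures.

29.1 Hz

ω₀ = 1/√(LC) = 1/√(0.2 × 0.00015) = 182.6 rad/s
f₀ = ω₀/(2π) = 29.1 Hz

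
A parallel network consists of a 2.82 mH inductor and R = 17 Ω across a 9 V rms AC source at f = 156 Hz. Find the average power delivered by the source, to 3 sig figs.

4.76 W

ω = 2πf = 980.2 rad/s
X_L = ωL = 2.76 Ω
Parallel: admittances add. Y = 1/R + 1/(jωL)
Y = (0.0588 − j0.362) S
|Y| = 0.367 S → |Z| = 1/|Y| = 2.73 Ω, ∠Z = −∠Y = 80.8°
I = V/|Z| = 3.30 A
P = VI cos φ = 9 × 3.30 × cos(80.8°) = 4.76 W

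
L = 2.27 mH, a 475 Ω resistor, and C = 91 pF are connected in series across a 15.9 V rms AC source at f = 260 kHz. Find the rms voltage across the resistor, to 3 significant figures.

ω = 2πf = 1.634e+06 rad/s
X_L = ωL = 3710 Ω
X_C = 1/(ωC) = 6730 Ω
Net reactance X = X_L − X_C = -3020 Ω
Z = 475 − j3020 Ω
|Z| = √(475² + 3020²) = 3060 Ω
I = V/|Z| = 5.20 mA
V_R = I·|Z_R| = 0.00520 × 475 = 2.47 V

2.47 V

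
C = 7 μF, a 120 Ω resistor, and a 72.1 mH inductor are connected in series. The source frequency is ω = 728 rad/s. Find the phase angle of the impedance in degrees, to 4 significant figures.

-50.14°

X_L = ωL = 52.49 Ω
X_C = 1/(ωC) = 196.2 Ω
Net reactance X = X_L − X_C = -143.7 Ω
Z = 120.0 − j143.7 Ω
|Z| = √(120.0² + 143.7²) = 187.2 Ω
∠Z = arctan(-143.7/120.0) = -50.14°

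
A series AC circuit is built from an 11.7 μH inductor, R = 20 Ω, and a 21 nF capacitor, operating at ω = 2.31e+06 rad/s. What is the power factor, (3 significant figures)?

X_L = ωL = 27.0 Ω
X_C = 1/(ωC) = 20.6 Ω
Net reactance X = X_L − X_C = 6.41 Ω
Z = 20.0 + j6.41 Ω
|Z| = √(20.0² + 6.41²) = 21.0 Ω
∠Z = arctan(6.41/20.0) = 17.8°
cos φ = cos(17.8°) = 0.952

0.952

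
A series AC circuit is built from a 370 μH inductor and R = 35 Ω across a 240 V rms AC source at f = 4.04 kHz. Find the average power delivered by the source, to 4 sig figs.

ω = 2πf = 25380 rad/s
X_L = ωL = 9.392 Ω
Z = 35.00 + j9.392 Ω
|Z| = √(35.00² + 9.392²) = 36.24 Ω
∠Z = arctan(9.392/35.00) = 15.02°
I = V/|Z| = 6.623 A
P = VI cos φ = 240 × 6.623 × cos(15.02°) = 1.535 kW

1.535 kW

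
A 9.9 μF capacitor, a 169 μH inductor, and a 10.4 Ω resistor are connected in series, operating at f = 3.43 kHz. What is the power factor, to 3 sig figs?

ω = 2πf = 21550 rad/s
X_L = ωL = 3.64 Ω
X_C = 1/(ωC) = 4.69 Ω
Net reactance X = X_L − X_C = -1.04 Ω
Z = 10.4 − j1.04 Ω
|Z| = √(10.4² + 1.04²) = 10.5 Ω
∠Z = arctan(-1.04/10.4) = -5.74°
cos φ = cos(-5.74°) = 0.995

0.995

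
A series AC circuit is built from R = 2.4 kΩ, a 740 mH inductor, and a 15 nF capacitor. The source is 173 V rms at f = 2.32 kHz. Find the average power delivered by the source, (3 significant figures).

1.62 W

ω = 2πf = 14580 rad/s
X_L = ωL = 10800 Ω
X_C = 1/(ωC) = 4570 Ω
Net reactance X = X_L − X_C = 6210 Ω
Z = 2400 + j6210 Ω
|Z| = √(2400² + 6210²) = 6660 Ω
∠Z = arctan(6210/2400) = 68.9°
I = V/|Z| = 26.0 mA
P = VI cos φ = 173 × 0.0260 × cos(68.9°) = 1.62 W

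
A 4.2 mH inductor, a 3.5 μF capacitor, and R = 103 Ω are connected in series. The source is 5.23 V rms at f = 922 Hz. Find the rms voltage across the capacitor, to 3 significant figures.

2.43 V

ω = 2πf = 5793 rad/s
X_L = ωL = 24.3 Ω
X_C = 1/(ωC) = 49.3 Ω
Net reactance X = X_L − X_C = -25.0 Ω
Z = 103 − j25.0 Ω
|Z| = √(103² + 25.0²) = 106 Ω
I = V/|Z| = 49.3 mA
V_C = I·|Z_C| = 0.0493 × 49.3 = 2.43 V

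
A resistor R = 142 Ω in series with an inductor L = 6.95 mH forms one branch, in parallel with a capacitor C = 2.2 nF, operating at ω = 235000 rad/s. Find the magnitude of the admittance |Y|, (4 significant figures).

X_L = ωL = 1633 Ω
X_C = 1/(ωC) = 1934 Ω
Branch 1 (R+jX_L): Z₁ = 142.0 + j1633 Ω, |Z₁| = 1639 Ω
Branch 2 (−jX_C): Z₂ = −j1934 Ω
Parallel: Z = Z₁Z₂/(Z₁+Z₂), |Z| = 9528 Ω, ∠Z = 59.77°
|Y| = 1/|Z| = 105.0 μS

105.0 μS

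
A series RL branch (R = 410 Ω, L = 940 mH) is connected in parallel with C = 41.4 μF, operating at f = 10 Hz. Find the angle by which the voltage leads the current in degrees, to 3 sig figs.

-43.4°

ω = 2πf = 62.83 rad/s
X_L = ωL = 59.1 Ω
X_C = 1/(ωC) = 384 Ω
Branch 1 (R+jX_L): Z₁ = 410 + j59.1 Ω, |Z₁| = 414 Ω
Branch 2 (−jX_C): Z₂ = −j384 Ω
Parallel: Z = Z₁Z₂/(Z₁+Z₂), |Z| = 304 Ω, ∠Z = -43.4°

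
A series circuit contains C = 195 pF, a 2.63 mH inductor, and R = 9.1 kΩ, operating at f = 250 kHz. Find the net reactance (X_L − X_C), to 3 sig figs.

ω = 2πf = 1.571e+06 rad/s
X_L = ωL = 4130 Ω
X_C = 1/(ωC) = 3260 Ω
X = 4130 − 3260 = 866 Ω

866 Ω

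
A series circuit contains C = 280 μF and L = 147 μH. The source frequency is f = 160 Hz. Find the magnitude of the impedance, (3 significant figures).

3.40 Ω

ω = 2πf = 1005 rad/s
X_L = ωL = 0.148 Ω
X_C = 1/(ωC) = 3.55 Ω
Net reactance X = X_L − X_C = -3.40 Ω
Z = − j3.40 Ω
|Z| = √(0² + 3.40²) = 3.40 Ω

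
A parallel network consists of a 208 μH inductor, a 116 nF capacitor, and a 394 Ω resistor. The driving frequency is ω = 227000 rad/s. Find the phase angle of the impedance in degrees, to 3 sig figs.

X_L = ωL = 47.2 Ω
X_C = 1/(ωC) = 38.0 Ω
Parallel: admittances add. Y = 1/R + 1/(jωL) + jωC
Y = (0.00254 + j0.00515) S
|Y| = 0.00574 S → |Z| = 1/|Y| = 174 Ω, ∠Z = −∠Y = -63.8°

-63.8°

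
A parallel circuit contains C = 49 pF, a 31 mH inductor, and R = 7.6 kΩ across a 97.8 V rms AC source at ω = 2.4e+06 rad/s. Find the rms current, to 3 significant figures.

16.4 mA

X_L = ωL = 74400 Ω
X_C = 1/(ωC) = 8500 Ω
Parallel: admittances add. Y = 1/R + 1/(jωL) + jωC
Y = (0.000132 + j0.000104) S
|Y| = 0.000168 S → |Z| = 1/|Y| = 5960 Ω, ∠Z = −∠Y = -38.4°
I = V/|Z| = 97.8/5960 = 16.4 mA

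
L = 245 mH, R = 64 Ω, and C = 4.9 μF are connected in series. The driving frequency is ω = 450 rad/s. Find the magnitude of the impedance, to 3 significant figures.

X_L = ωL = 110 Ω
X_C = 1/(ωC) = 454 Ω
Net reactance X = X_L − X_C = -343 Ω
Z = 64.0 − j343 Ω
|Z| = √(64.0² + 343²) = 349 Ω

349 Ω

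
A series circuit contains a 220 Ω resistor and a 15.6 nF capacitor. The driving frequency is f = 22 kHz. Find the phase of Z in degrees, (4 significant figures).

-64.62°

ω = 2πf = 138200 rad/s
X_C = 1/(ωC) = 463.7 Ω
Z = 220.0 − j463.7 Ω
|Z| = √(220.0² + 463.7²) = 513.3 Ω
∠Z = arctan(-463.7/220.0) = -64.62°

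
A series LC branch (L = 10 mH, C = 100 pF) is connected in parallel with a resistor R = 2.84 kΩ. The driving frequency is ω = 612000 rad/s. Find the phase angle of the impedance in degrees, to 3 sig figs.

-15.5°

X_L = ωL = 6120 Ω
X_C = 1/(ωC) = 16300 Ω
Branch 1: Z₁ = R = 2840 Ω
Branch 2 (series LC): Z₂ = j(X_L − X_C) = −j10200 Ω
Parallel: Z = Z₁Z₂/(Z₁+Z₂), |Z| = 2740 Ω, ∠Z = -15.5°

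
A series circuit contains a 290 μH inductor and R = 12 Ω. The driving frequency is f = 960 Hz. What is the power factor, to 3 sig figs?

ω = 2πf = 6032 rad/s
X_L = ωL = 1.75 Ω
Z = 12.0 + j1.75 Ω
|Z| = √(12.0² + 1.75²) = 12.1 Ω
∠Z = arctan(1.75/12.0) = 8.29°
cos φ = cos(8.29°) = 0.990

0.990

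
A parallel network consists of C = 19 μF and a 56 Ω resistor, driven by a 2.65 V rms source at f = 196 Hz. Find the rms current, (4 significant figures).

ω = 2πf = 1232 rad/s
X_C = 1/(ωC) = 42.74 Ω
Parallel: admittances add. Y = 1/R + jωC
Y = (0.01786 + j0.02340) S
|Y| = 0.02943 S → |Z| = 1/|Y| = 33.97 Ω, ∠Z = −∠Y = -52.65°
I = V/|Z| = 2.65/33.97 = 78.00 mA

78.00 mA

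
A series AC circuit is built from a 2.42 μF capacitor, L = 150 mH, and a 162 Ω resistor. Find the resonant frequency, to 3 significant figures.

264 Hz

ω₀ = 1/√(LC) = 1/√(0.15 × 2.42e-06) = 1660 rad/s
f₀ = ω₀/(2π) = 264 Hz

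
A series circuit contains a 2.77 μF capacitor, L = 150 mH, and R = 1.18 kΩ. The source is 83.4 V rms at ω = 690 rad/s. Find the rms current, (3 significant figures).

X_L = ωL = 104 Ω
X_C = 1/(ωC) = 523 Ω
Net reactance X = X_L − X_C = -420 Ω
Z = 1180 − j420 Ω
|Z| = √(1180² + 420²) = 1250 Ω
I = V/|Z| = 83.4/1250 = 66.6 mA

66.6 mA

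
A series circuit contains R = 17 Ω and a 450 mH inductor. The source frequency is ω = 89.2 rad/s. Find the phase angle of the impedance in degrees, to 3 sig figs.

67.0°

X_L = ωL = 40.1 Ω
Z = 17.0 + j40.1 Ω
|Z| = √(17.0² + 40.1²) = 43.6 Ω
∠Z = arctan(40.1/17.0) = 67.0°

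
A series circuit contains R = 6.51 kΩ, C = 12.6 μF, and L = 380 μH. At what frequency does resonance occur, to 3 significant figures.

2.30 kHz

ω₀ = 1/√(LC) = 1/√(0.00038 × 1.26e-05) = 14450 rad/s
f₀ = ω₀/(2π) = 2.30 kHz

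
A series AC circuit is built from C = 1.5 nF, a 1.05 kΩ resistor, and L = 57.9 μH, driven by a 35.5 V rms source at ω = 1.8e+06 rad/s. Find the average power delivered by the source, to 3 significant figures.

1.13 W

X_L = ωL = 104 Ω
X_C = 1/(ωC) = 370 Ω
Net reactance X = X_L − X_C = -266 Ω
Z = 1050 − j266 Ω
|Z| = √(1050² + 266²) = 1080 Ω
∠Z = arctan(-266/1050) = -14.2°
I = V/|Z| = 32.8 mA
P = VI cos φ = 35.5 × 0.0328 × cos(-14.2°) = 1.13 W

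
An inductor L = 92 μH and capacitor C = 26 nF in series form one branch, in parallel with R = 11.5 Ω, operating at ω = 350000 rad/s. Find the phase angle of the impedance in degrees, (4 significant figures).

-8.420°

X_L = ωL = 32.20 Ω
X_C = 1/(ωC) = 109.9 Ω
Branch 1: Z₁ = R = 11.50 Ω
Branch 2 (series LC): Z₂ = j(X_L − X_C) = −j77.69 Ω
Parallel: Z = Z₁Z₂/(Z₁+Z₂), |Z| = 11.38 Ω, ∠Z = -8.420°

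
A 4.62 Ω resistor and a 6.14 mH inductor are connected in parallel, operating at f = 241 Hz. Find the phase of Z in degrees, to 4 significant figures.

ω = 2πf = 1514 rad/s
X_L = ωL = 9.297 Ω
Parallel: admittances add. Y = 1/R + 1/(jωL)
Y = (0.2165 − j0.1076) S
|Y| = 0.2417 S → |Z| = 1/|Y| = 4.137 Ω, ∠Z = −∠Y = 26.42°

26.42°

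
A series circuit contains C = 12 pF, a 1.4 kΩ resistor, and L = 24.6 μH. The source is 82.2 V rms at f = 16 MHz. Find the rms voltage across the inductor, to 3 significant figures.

ω = 2πf = 1.005e+08 rad/s
X_L = ωL = 2470 Ω
X_C = 1/(ωC) = 829 Ω
Net reactance X = X_L − X_C = 1640 Ω
Z = 1400 + j1640 Ω
|Z| = √(1400² + 1640²) = 2160 Ω
I = V/|Z| = 38.1 mA
V_L = I·|Z_L| = 0.0381 × 2470 = 94.1 V

94.1 V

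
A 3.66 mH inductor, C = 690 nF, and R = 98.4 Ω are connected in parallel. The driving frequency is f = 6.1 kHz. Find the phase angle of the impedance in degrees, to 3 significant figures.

ω = 2πf = 38330 rad/s
X_L = ωL = 140 Ω
X_C = 1/(ωC) = 37.8 Ω
Parallel: admittances add. Y = 1/R + 1/(jωL) + jωC
Y = (0.0102 + j0.0193) S
|Y| = 0.0218 S → |Z| = 1/|Y| = 45.8 Ω, ∠Z = −∠Y = -62.3°

-62.3°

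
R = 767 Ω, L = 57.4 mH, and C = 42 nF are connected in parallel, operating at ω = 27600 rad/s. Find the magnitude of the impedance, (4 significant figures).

X_L = ωL = 1584 Ω
X_C = 1/(ωC) = 862.7 Ω
Parallel: admittances add. Y = 1/R + 1/(jωL) + jωC
Y = (0.001304 + j0.0005280) S
|Y| = 0.001407 S → |Z| = 1/|Y| = 710.9 Ω, ∠Z = −∠Y = -22.05°

710.9 Ω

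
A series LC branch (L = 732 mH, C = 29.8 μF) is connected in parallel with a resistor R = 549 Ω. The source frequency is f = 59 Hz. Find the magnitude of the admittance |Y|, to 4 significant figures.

5.822 mS

ω = 2πf = 370.7 rad/s
X_L = ωL = 271.4 Ω
X_C = 1/(ωC) = 90.52 Ω
Branch 1: Z₁ = R = 549.0 Ω
Branch 2 (series LC): Z₂ = j(X_L − X_C) = j180.8 Ω
Parallel: Z = Z₁Z₂/(Z₁+Z₂), |Z| = 171.8 Ω, ∠Z = 71.77°
|Y| = 1/|Z| = 5.822 mS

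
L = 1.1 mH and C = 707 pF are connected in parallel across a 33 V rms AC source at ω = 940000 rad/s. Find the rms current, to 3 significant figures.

X_L = ωL = 1030 Ω
X_C = 1/(ωC) = 1500 Ω
Parallel: admittances add. Y = 1/(jωL) + jωC
Y = (0 − j0.000303) S
|Y| = 0.000303 S → |Z| = 1/|Y| = 3310 Ω, ∠Z = −∠Y = 90.0°
I = V/|Z| = 33/3310 = 9.98 mA

9.98 mA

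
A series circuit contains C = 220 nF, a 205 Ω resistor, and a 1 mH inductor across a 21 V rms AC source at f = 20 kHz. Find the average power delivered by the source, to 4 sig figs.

ω = 2πf = 125700 rad/s
X_L = ωL = 125.7 Ω
X_C = 1/(ωC) = 36.17 Ω
Net reactance X = X_L − X_C = 89.49 Ω
Z = 205.0 + j89.49 Ω
|Z| = √(205.0² + 89.49²) = 223.7 Ω
∠Z = arctan(89.49/205.0) = 23.58°
I = V/|Z| = 93.88 mA
P = VI cos φ = 21 × 0.09388 × cos(23.58°) = 1.807 W

1.807 W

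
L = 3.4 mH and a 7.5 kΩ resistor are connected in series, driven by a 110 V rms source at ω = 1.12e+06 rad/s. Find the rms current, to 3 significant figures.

13.1 mA

X_L = ωL = 3810 Ω
Z = 7500 + j3810 Ω
|Z| = √(7500² + 3810²) = 8410 Ω
I = V/|Z| = 110/8410 = 13.1 mA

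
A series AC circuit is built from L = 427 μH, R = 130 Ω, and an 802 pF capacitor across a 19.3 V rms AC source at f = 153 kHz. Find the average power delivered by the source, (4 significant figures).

ω = 2πf = 961300 rad/s
X_L = ωL = 410.5 Ω
X_C = 1/(ωC) = 1297 Ω
Net reactance X = X_L − X_C = -886.6 Ω
Z = 130.0 − j886.6 Ω
|Z| = √(130.0² + 886.6²) = 896.0 Ω
∠Z = arctan(-886.6/130.0) = -81.66°
I = V/|Z| = 21.54 mA
P = VI cos φ = 19.3 × 0.02154 × cos(-81.66°) = 60.31 mW

60.31 mW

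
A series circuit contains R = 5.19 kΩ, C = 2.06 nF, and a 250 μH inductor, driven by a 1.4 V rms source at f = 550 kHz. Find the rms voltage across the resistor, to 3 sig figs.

1.39 V

ω = 2πf = 3.456e+06 rad/s
X_L = ωL = 864 Ω
X_C = 1/(ωC) = 140 Ω
Net reactance X = X_L − X_C = 723 Ω
Z = 5190 + j723 Ω
|Z| = √(5190² + 723²) = 5240 Ω
I = V/|Z| = 267 μA
V_R = I·|Z_R| = 0.000267 × 5190 = 1.39 V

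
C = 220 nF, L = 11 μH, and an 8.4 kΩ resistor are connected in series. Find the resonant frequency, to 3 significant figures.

102 kHz

ω₀ = 1/√(LC) = 1/√(1.1e-05 × 2.2e-07) = 642800 rad/s
f₀ = ω₀/(2π) = 102 kHz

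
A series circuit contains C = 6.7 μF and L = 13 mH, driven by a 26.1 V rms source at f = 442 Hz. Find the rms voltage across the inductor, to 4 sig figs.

ω = 2πf = 2777 rad/s
X_L = ωL = 36.10 Ω
X_C = 1/(ωC) = 53.74 Ω
Net reactance X = X_L − X_C = -17.64 Ω
Z = − j17.64 Ω
|Z| = √(0² + 17.64²) = 17.64 Ω
I = V/|Z| = 1.480 A
V_L = I·|Z_L| = 1.480 × 36.10 = 53.42 V

53.42 V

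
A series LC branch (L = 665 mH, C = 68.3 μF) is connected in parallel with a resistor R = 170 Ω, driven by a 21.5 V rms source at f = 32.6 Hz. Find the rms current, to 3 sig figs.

ω = 2πf = 204.8 rad/s
X_L = ωL = 136 Ω
X_C = 1/(ωC) = 71.5 Ω
Branch 1: Z₁ = R = 170 Ω
Branch 2 (series LC): Z₂ = j(X_L − X_C) = j64.7 Ω
Parallel: Z = Z₁Z₂/(Z₁+Z₂), |Z| = 60.5 Ω, ∠Z = 69.2°
I = V/|Z| = 21.5/60.5 = 355 mA

355 mA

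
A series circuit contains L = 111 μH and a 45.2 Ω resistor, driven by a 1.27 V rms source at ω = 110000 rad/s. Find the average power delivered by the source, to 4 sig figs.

X_L = ωL = 12.21 Ω
Z = 45.20 + j12.21 Ω
|Z| = √(45.20² + 12.21²) = 46.82 Ω
∠Z = arctan(12.21/45.20) = 15.12°
I = V/|Z| = 27.13 mA
P = VI cos φ = 1.27 × 0.02713 × cos(15.12°) = 33.26 mW

33.26 mW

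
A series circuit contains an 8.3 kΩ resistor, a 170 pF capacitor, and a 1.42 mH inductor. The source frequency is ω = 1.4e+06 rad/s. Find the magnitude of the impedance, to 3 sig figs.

8590 Ω

X_L = ωL = 1990 Ω
X_C = 1/(ωC) = 4200 Ω
Net reactance X = X_L − X_C = -2210 Ω
Z = 8300 − j2210 Ω
|Z| = √(8300² + 2210²) = 8590 Ω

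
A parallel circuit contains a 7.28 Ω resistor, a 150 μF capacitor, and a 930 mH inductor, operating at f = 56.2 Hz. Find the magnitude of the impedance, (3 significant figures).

6.84 Ω

ω = 2πf = 353.1 rad/s
X_L = ωL = 328 Ω
X_C = 1/(ωC) = 18.9 Ω
Parallel: admittances add. Y = 1/R + 1/(jωL) + jωC
Y = (0.137 + j0.0499) S
|Y| = 0.146 S → |Z| = 1/|Y| = 6.84 Ω, ∠Z = −∠Y = -20.0°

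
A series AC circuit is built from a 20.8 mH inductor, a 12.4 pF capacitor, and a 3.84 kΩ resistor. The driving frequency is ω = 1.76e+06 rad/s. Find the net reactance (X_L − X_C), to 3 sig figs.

-9210 Ω

X_L = ωL = 36600 Ω
X_C = 1/(ωC) = 45800 Ω
X = 36600 − 45800 = -9210 Ω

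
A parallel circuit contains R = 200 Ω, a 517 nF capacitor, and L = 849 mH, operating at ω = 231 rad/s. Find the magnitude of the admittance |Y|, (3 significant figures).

7.06 mS

X_L = ωL = 196 Ω
X_C = 1/(ωC) = 8370 Ω
Parallel: admittances add. Y = 1/R + 1/(jωL) + jωC
Y = (0.00500 − j0.00498) S
|Y| = 0.00706 S → |Z| = 1/|Y| = 142 Ω, ∠Z = −∠Y = 44.9°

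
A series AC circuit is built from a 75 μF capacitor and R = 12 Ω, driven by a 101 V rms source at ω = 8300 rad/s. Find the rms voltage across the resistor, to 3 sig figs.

100 V

X_C = 1/(ωC) = 1.61 Ω
Z = 12.0 − j1.61 Ω
|Z| = √(12.0² + 1.61²) = 12.1 Ω
I = V/|Z| = 8.34 A
V_R = I·|Z_R| = 8.34 × 12.0 = 100 V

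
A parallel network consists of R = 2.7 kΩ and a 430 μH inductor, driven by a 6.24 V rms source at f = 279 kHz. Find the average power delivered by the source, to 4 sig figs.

14.42 mW

ω = 2πf = 1.753e+06 rad/s
X_L = ωL = 753.8 Ω
Parallel: admittances add. Y = 1/R + 1/(jωL)
Y = (0.0003704 − j0.001327) S
|Y| = 0.001377 S → |Z| = 1/|Y| = 726.0 Ω, ∠Z = −∠Y = 74.40°
I = V/|Z| = 8.595 mA
P = VI cos φ = 6.24 × 0.008595 × cos(74.40°) = 14.42 mW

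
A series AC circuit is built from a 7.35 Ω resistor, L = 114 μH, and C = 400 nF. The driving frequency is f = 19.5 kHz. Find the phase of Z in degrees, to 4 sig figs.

ω = 2πf = 122500 rad/s
X_L = ωL = 13.97 Ω
X_C = 1/(ωC) = 20.40 Ω
Net reactance X = X_L − X_C = -6.437 Ω
Z = 7.350 − j6.437 Ω
|Z| = √(7.350² + 6.437²) = 9.770 Ω
∠Z = arctan(-6.437/7.350) = -41.21°

-41.21°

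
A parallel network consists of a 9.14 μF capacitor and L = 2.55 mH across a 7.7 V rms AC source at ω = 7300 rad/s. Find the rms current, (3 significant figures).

100 mA

X_L = ωL = 18.6 Ω
X_C = 1/(ωC) = 15.0 Ω
Parallel: admittances add. Y = 1/(jωL) + jωC
Y = (0 + j0.0130) S
|Y| = 0.0130 S → |Z| = 1/|Y| = 76.9 Ω, ∠Z = −∠Y = -90.0°
I = V/|Z| = 7.7/76.9 = 100 mA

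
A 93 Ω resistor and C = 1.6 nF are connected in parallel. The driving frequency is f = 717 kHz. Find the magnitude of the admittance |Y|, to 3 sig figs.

ω = 2πf = 4.505e+06 rad/s
X_C = 1/(ωC) = 139 Ω
Parallel: admittances add. Y = 1/R + jωC
Y = (0.0108 + j0.00721) S
|Y| = 0.0129 S → |Z| = 1/|Y| = 77.2 Ω, ∠Z = −∠Y = -33.8°

12.9 mS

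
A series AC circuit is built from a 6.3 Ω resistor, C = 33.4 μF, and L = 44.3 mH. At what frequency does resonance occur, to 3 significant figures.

131 Hz

ω₀ = 1/√(LC) = 1/√(0.0443 × 3.34e-05) = 822.1 rad/s
f₀ = ω₀/(2π) = 131 Hz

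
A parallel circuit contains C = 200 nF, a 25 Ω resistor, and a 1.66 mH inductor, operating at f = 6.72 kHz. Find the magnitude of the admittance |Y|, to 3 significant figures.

40.4 mS

ω = 2πf = 42220 rad/s
X_L = ωL = 70.1 Ω
X_C = 1/(ωC) = 118 Ω
Parallel: admittances add. Y = 1/R + 1/(jωL) + jωC
Y = (0.0400 − j0.00582) S
|Y| = 0.0404 S → |Z| = 1/|Y| = 24.7 Ω, ∠Z = −∠Y = 8.28°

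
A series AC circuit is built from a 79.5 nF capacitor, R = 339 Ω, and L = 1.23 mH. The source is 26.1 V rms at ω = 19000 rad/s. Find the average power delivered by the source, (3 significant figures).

X_L = ωL = 23.4 Ω
X_C = 1/(ωC) = 662 Ω
Net reactance X = X_L − X_C = -639 Ω
Z = 339 − j639 Ω
|Z| = √(339² + 639²) = 723 Ω
∠Z = arctan(-639/339) = -62.0°
I = V/|Z| = 36.1 mA
P = VI cos φ = 26.1 × 0.0361 × cos(-62.0°) = 442 mW

442 mW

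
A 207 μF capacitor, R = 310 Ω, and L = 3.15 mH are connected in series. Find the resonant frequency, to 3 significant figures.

ω₀ = 1/√(LC) = 1/√(0.00315 × 0.000207) = 1238 rad/s
f₀ = ω₀/(2π) = 197 Hz

197 Hz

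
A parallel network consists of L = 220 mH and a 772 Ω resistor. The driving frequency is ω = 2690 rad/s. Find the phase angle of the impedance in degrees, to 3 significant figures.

52.5°

X_L = ωL = 592 Ω
Parallel: admittances add. Y = 1/R + 1/(jωL)
Y = (0.00130 − j0.00169) S
|Y| = 0.00213 S → |Z| = 1/|Y| = 470 Ω, ∠Z = −∠Y = 52.5°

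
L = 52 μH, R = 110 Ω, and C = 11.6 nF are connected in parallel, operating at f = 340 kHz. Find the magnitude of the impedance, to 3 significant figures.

ω = 2πf = 2.136e+06 rad/s
X_L = ωL = 111 Ω
X_C = 1/(ωC) = 40.4 Ω
Parallel: admittances add. Y = 1/R + 1/(jωL) + jωC
Y = (0.00909 + j0.0158) S
|Y| = 0.0182 S → |Z| = 1/|Y| = 54.9 Ω, ∠Z = −∠Y = -60.1°

54.9 Ω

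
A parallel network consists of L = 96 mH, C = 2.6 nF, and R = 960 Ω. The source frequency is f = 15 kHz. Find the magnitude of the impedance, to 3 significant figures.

ω = 2πf = 94250 rad/s
X_L = ωL = 9050 Ω
X_C = 1/(ωC) = 4080 Ω
Parallel: admittances add. Y = 1/R + 1/(jωL) + jωC
Y = (0.00104 + j0.000135) S
|Y| = 0.00105 S → |Z| = 1/|Y| = 952 Ω, ∠Z = −∠Y = -7.36°

952 Ω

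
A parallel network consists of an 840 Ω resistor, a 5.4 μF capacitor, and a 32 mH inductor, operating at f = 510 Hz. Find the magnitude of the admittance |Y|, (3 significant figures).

7.65 mS

ω = 2πf = 3204 rad/s
X_L = ωL = 103 Ω
X_C = 1/(ωC) = 57.8 Ω
Parallel: admittances add. Y = 1/R + 1/(jωL) + jωC
Y = (0.00119 + j0.00755) S
|Y| = 0.00765 S → |Z| = 1/|Y| = 131 Ω, ∠Z = −∠Y = -81.0°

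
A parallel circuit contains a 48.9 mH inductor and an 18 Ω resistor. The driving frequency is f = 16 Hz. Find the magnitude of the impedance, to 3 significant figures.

4.74 Ω

ω = 2πf = 100.5 rad/s
X_L = ωL = 4.92 Ω
Parallel: admittances add. Y = 1/R + 1/(jωL)
Y = (0.0556 − j0.203) S
|Y| = 0.211 S → |Z| = 1/|Y| = 4.74 Ω, ∠Z = −∠Y = 74.7°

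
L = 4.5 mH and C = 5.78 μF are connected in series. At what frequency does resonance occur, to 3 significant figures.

ω₀ = 1/√(LC) = 1/√(0.0045 × 5.78e-06) = 6201 rad/s
f₀ = ω₀/(2π) = 987 Hz

987 Hz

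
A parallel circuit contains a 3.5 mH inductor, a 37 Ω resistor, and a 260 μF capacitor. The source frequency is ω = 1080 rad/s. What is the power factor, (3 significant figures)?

X_L = ωL = 3.78 Ω
X_C = 1/(ωC) = 3.56 Ω
Parallel: admittances add. Y = 1/R + 1/(jωL) + jωC
Y = (0.0270 + j0.0162) S
|Y| = 0.0315 S → |Z| = 1/|Y| = 31.7 Ω, ∠Z = −∠Y = -31.0°
cos φ = cos(-31.0°) = 0.857

0.857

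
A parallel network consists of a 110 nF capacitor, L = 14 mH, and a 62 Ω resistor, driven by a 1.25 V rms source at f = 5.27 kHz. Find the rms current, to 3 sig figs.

20.2 mA

ω = 2πf = 33110 rad/s
X_L = ωL = 464 Ω
X_C = 1/(ωC) = 275 Ω
Parallel: admittances add. Y = 1/R + 1/(jωL) + jωC
Y = (0.0161 + j0.00149) S
|Y| = 0.0162 S → |Z| = 1/|Y| = 61.7 Ω, ∠Z = −∠Y = -5.26°
I = V/|Z| = 1.25/61.7 = 20.2 mA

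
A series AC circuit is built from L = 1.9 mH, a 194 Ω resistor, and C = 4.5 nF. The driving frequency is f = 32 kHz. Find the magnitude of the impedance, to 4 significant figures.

748.8 Ω

ω = 2πf = 201100 rad/s
X_L = ωL = 382.0 Ω
X_C = 1/(ωC) = 1105 Ω
Net reactance X = X_L − X_C = -723.2 Ω
Z = 194.0 − j723.2 Ω
|Z| = √(194.0² + 723.2²) = 748.8 Ω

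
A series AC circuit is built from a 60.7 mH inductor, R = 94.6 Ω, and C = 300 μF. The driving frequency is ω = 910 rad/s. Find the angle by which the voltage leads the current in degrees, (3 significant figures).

X_L = ωL = 55.2 Ω
X_C = 1/(ωC) = 3.66 Ω
Net reactance X = X_L − X_C = 51.6 Ω
Z = 94.6 + j51.6 Ω
|Z| = √(94.6² + 51.6²) = 108 Ω
∠Z = arctan(51.6/94.6) = 28.6°

28.6°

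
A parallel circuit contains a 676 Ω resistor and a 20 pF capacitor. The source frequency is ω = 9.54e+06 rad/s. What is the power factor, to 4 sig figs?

0.9918

X_C = 1/(ωC) = 5241 Ω
Parallel: admittances add. Y = 1/R + jωC
Y = (0.001479 + j0.0001908) S
|Y| = 0.001492 S → |Z| = 1/|Y| = 670.4 Ω, ∠Z = −∠Y = -7.349°
cos φ = cos(-7.349°) = 0.9918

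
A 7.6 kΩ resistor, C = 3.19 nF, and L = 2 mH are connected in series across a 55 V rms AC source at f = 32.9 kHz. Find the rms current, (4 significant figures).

ω = 2πf = 206700 rad/s
X_L = ωL = 413.4 Ω
X_C = 1/(ωC) = 1516 Ω
Net reactance X = X_L − X_C = -1103 Ω
Z = 7600 − j1103 Ω
|Z| = √(7600² + 1103²) = 7680 Ω
I = V/|Z| = 55/7680 = 7.162 mA

7.162 mA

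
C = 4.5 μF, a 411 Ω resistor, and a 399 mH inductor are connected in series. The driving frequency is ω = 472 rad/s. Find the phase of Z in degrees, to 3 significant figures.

X_L = ωL = 188 Ω
X_C = 1/(ωC) = 471 Ω
Net reactance X = X_L − X_C = -282 Ω
Z = 411 − j282 Ω
|Z| = √(411² + 282²) = 499 Ω
∠Z = arctan(-282/411) = -34.5°

-34.5°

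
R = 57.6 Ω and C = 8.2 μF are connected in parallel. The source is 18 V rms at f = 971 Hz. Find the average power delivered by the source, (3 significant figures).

5.63 W

ω = 2πf = 6101 rad/s
X_C = 1/(ωC) = 20.0 Ω
Parallel: admittances add. Y = 1/R + jωC
Y = (0.0174 + j0.0500) S
|Y| = 0.0530 S → |Z| = 1/|Y| = 18.9 Ω, ∠Z = −∠Y = -70.9°
I = V/|Z| = 953 mA
P = VI cos φ = 18 × 0.953 × cos(-70.9°) = 5.63 W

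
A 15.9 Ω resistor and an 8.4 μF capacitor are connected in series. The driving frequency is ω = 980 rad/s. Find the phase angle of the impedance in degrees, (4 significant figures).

-82.54°

X_C = 1/(ωC) = 121.5 Ω
Z = 15.90 − j121.5 Ω
|Z| = √(15.90² + 121.5²) = 122.5 Ω
∠Z = arctan(-121.5/15.90) = -82.54°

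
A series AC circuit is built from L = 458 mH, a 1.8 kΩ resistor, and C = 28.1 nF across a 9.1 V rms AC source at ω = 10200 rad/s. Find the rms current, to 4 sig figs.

4.225 mA

X_L = ωL = 4672 Ω
X_C = 1/(ωC) = 3489 Ω
Net reactance X = X_L − X_C = 1183 Ω
Z = 1800 + j1183 Ω
|Z| = √(1800² + 1183²) = 2154 Ω
I = V/|Z| = 9.1/2154 = 4.225 mA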